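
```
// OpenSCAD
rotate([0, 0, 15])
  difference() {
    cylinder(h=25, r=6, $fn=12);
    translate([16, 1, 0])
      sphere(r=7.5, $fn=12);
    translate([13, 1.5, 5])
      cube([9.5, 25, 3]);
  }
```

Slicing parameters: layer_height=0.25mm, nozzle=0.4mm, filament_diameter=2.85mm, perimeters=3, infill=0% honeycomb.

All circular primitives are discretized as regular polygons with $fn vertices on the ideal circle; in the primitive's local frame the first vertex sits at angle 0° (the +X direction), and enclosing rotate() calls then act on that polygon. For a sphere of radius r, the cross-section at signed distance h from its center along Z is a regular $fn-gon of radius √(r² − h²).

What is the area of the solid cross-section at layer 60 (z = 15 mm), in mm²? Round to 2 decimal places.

At z = 15 mm: the r=6 cylinder gives a regular 12-gon of circumradius 6 (constant along its height) (area = (12/2)·6.000²·sin(360°/12) = 108.00 mm²); the sphere at (16, 1) does not reach this height (|z−center|=15.000 > r=7.5); the cube at (13, 1.5) does not reach this height (z outside [5, 8]); Subtracting the remaining from the first: none of the subtracted shapes is present at this height, so the r=6 cylinder is unchanged — area = 108.00 mm²; (rotated 15° about Z; rotation is an isometry so areas/perimeters/island counts are preserved). Overall, the cross-section is a single solid region. Net area = 108.00 mm².

108.00 mm²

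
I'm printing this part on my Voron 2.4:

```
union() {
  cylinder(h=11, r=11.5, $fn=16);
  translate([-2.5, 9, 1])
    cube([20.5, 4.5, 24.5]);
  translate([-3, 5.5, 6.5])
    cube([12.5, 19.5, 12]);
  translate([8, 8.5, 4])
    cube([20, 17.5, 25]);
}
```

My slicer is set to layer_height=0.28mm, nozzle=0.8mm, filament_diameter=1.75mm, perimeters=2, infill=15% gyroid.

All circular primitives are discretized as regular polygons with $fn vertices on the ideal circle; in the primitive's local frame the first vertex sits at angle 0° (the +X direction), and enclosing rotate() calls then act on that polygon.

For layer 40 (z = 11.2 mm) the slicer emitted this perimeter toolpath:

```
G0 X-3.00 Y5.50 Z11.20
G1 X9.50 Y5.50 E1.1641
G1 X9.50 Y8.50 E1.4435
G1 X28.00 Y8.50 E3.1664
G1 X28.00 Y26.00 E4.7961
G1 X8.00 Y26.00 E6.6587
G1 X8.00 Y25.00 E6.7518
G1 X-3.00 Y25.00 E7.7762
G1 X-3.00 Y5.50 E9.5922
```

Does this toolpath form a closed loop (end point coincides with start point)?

Start point (G0): (-3.00, 5.50). End point (last G1): the path returns to the start — closed.

yes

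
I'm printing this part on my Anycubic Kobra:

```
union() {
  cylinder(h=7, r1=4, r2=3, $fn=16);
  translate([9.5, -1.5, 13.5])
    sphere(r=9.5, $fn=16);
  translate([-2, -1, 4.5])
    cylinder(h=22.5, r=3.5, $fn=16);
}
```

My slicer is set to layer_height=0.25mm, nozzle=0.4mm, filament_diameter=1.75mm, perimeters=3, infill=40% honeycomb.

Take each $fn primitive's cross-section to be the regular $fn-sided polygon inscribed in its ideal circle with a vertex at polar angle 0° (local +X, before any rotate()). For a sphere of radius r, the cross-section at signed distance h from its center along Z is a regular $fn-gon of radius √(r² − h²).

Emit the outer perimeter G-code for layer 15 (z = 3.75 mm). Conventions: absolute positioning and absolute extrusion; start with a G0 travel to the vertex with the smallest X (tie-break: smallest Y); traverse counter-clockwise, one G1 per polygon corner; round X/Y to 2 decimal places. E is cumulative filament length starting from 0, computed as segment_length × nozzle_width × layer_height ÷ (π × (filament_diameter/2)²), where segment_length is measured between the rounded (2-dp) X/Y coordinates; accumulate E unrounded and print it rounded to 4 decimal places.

At z = 3.75 mm: the cone: at t=0.536 of its height the radius interpolates to r₁+(r₂−r₁)t = 3.464, giving a regular 16-gon of that circumradius; the sphere at (9.5, -1.5) is not intersected at this z (|z−center|=9.750 > r=9.5); the cylinder at (-2, -1) is absent (z outside [4.5, 27]); Combining (union): only the cone is present, so the union is just that shape — 1 connected region. The outline is a single polygon with 16 vertices. Extrusion per mm of travel: 0.4 × 0.25 / (π × 0.875²) = 0.041575. Accumulating E over each segment gives final E = 0.8991.

G0 X-3.46 Y0.00 Z3.75
G1 X-3.20 Y-1.33 E0.0563
G1 X-2.45 Y-2.45 E0.1124
G1 X-1.33 Y-3.20 E0.1684
G1 X0.00 Y-3.46 E0.2248
G1 X1.33 Y-3.20 E0.2811
G1 X2.45 Y-2.45 E0.3371
G1 X3.20 Y-1.33 E0.3932
G1 X3.46 Y0.00 E0.4495
G1 X3.20 Y1.33 E0.5059
G1 X2.45 Y2.45 E0.5619
G1 X1.33 Y3.20 E0.6179
G1 X0.00 Y3.46 E0.6743
G1 X-1.33 Y3.20 E0.7306
G1 X-2.45 Y2.45 E0.7867
G1 X-3.20 Y1.33 E0.8427
G1 X-3.46 Y0.00 E0.8991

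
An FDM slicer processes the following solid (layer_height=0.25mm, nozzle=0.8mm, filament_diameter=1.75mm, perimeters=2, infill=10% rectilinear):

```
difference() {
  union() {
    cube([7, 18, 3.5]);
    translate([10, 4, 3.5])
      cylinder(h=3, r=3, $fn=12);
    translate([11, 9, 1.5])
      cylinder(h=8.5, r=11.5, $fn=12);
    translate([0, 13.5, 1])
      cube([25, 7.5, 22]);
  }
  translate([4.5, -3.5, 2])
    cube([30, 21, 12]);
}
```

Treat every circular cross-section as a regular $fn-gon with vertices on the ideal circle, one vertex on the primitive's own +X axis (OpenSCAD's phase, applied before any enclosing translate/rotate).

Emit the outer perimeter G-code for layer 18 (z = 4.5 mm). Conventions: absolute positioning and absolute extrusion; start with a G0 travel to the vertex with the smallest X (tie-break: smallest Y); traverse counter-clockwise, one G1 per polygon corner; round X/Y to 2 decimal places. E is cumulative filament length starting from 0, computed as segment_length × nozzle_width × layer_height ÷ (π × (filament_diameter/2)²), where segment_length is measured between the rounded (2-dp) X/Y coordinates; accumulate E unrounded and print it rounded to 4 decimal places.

At z = 4.5 mm: the cube is absent (z outside [0, 3.5]); the cylinder at (10, 4): section is a regular 12-gon, circumradius r=3; the r=11.5 cylinder at (11, 9) contributes a regular 12-gon of circumradius 11.5; the 25×7.5 cube at (0, 13.5) contributes its full rectangle; Combining (union): the regions partially overlap (shared area 127.30 mm²), so overlapping operands fuse into one piece — 1 connected region; the 30×21 cube at (4.5, -3.5) contributes its full rectangle; After the difference (first − rest): starting from the result so far, the 30×21 cube at (4.5, -3.5) partially overlaps it — only the 328.36 mm² overlap (of its 630.00 mm²) is removed, clipping the outline — 1 connected region. The outline is a single polygon with 9 vertices. Extrusion per mm of travel: 0.8 × 0.25 / (π × 0.875²) = 0.083150. Accumulating E over each segment gives final E = 7.5189.

G0 X-0.50 Y9.00 Z4.50
G1 X1.04 Y3.25 E0.4950
G1 X4.50 Y-0.21 E0.9018
G1 X4.50 Y17.50 E2.3744
G1 X25.00 Y17.50 E4.0790
G1 X25.00 Y21.00 E4.3700
G1 X0.00 Y21.00 E6.4488
G1 X0.00 Y13.50 E7.0724
G1 X0.71 Y13.50 E7.1315
G1 X-0.50 Y9.00 E7.5189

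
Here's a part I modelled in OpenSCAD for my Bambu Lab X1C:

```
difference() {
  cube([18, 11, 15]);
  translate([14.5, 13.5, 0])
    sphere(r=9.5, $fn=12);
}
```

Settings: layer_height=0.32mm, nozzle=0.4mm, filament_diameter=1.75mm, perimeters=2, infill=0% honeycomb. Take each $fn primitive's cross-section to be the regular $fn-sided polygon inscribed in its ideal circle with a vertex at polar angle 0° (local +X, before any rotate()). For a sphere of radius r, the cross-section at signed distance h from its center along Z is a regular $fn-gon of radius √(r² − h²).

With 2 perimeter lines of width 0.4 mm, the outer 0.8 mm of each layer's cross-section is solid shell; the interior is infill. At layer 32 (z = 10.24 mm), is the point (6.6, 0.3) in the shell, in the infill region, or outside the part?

At z = 10.24 mm: the cube (footprint 18×11) is included at this height; the sphere at (14.5, 13.5) is absent (|z−center|=10.240 > r=9.5); Subtracting the remaining from the first: none of the subtracted shapes is present at this height, so the 18×11 cube is unchanged — 1 connected region. Overall, the cross-section is a single solid region. The nearest boundary edge runs (0.00, 0.00)→(18.00, 0.00); distance from the point to it = 0.30 mm. The point is inside the cross-section, 0.30 mm from the nearest boundary — within the 0.8 mm shell band (2 × 0.4).

shell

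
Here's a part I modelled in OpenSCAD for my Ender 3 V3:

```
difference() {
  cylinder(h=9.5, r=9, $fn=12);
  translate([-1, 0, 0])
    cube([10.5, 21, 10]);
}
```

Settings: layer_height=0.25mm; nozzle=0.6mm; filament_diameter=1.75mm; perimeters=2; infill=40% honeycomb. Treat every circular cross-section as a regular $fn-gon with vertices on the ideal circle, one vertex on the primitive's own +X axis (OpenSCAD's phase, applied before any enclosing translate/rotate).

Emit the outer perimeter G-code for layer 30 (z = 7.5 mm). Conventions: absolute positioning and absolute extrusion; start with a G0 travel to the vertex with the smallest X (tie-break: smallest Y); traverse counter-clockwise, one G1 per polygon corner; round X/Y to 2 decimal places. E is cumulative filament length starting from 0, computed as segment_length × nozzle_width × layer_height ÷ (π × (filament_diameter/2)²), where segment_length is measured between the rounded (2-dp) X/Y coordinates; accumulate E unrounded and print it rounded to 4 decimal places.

At z = 7.5 mm: the r=9 cylinder contributes a regular 12-gon of circumradius 9; the cube at (-1, 0) (footprint 10.5×21) is included at this height; After the difference (first − rest): starting from the r=9 cylinder, the 10.5×21 cube at (-1, 0) partially overlaps it — only the 69.62 mm² overlap (of its 220.50 mm²) is removed, clipping the outline — 1 connected region. The outline is a single polygon with 11 vertices. Extrusion per mm of travel: 0.6 × 0.25 / (π × 0.875²) = 0.062363. Accumulating E over each segment gives final E = 3.7175.

G0 X-9.00 Y0.00 Z7.50
G1 X-7.79 Y-4.50 E0.2906
G1 X-4.50 Y-7.79 E0.5808
G1 X0.00 Y-9.00 E0.8714
G1 X4.50 Y-7.79 E1.1620
G1 X7.79 Y-4.50 E1.4521
G1 X9.00 Y0.00 E1.7427
G1 X-1.00 Y0.00 E2.3663
G1 X-1.00 Y8.73 E2.9108
G1 X-4.50 Y7.79 E3.1368
G1 X-7.79 Y4.50 E3.4269
G1 X-9.00 Y0.00 E3.7175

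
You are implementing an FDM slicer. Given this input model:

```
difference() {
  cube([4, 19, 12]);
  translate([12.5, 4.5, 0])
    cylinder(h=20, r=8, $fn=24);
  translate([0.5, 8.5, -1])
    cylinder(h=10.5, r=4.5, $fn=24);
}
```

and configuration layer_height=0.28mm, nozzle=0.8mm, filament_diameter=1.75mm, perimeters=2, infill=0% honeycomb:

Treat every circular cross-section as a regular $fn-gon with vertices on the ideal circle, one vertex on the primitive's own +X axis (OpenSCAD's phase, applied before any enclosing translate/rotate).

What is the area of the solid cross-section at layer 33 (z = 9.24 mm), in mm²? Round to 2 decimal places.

43.79 mm²

At z = 9.24 mm: the 4×19 cube contributes its full rectangle (area 76.00 mm²); the cylinder at (12.5, 4.5): section is a regular 24-gon, circumradius r=8 (area = (24/2)·8.000²·sin(360°/24) = 198.77 mm²); the cylinder at (0.5, 8.5): section is a regular 24-gon, circumradius r=4.5 (area = (24/2)·4.500²·sin(360°/24) = 62.89 mm²); Taking the first minus the rest: starting from the 4×19 cube (76.00 mm²), the r=8 cylinder at (12.5, 4.5) misses the remaining region (no effect); the r=4.5 cylinder at (0.5, 8.5) partially overlaps it — only the 32.21 mm² overlap (of its 62.89 mm²) is removed, clipping the outline — area = 43.79 mm². Overall, the cross-section has 2 separate islands. Net area = 43.79 mm².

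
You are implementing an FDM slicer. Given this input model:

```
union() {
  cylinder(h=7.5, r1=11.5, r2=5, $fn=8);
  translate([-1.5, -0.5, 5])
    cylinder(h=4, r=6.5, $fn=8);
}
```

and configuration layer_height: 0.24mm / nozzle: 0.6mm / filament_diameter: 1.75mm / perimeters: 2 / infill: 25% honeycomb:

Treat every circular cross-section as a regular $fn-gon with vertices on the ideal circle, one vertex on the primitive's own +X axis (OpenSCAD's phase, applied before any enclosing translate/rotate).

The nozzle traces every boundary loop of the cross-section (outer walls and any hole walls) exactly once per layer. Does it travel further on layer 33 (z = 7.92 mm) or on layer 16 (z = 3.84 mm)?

Layer 33 (z = 7.92): the cone is not intersected at this z (z outside [0, 7.5]); the r=6.5 cylinder at (-1.5, -0.5) contributes a regular 8-gon of circumradius 6.5 (perimeter = 2·8·6.500·sin(180°/8) = 39.80 mm); Combining (union): only the r=6.5 cylinder at (-1.5, -0.5) is present, so the union is just that shape — boundary = 39.80 mm. So its perimeter = 39.80 mm. Layer 16 (z = 3.84): the cone contributes a regular 8-gon of circumradius 8.172 (interpolated between r1=11.5 and r2=5 at t=0.512) (perimeter = 2·8·8.172·sin(180°/8) = 50.04 mm); the cylinder at (-1.5, -0.5) does not reach this height (z outside [5, 9]); Taking the union: only the cone is present, so the union is just that shape — boundary = 50.04 mm. So its perimeter = 50.04 mm. Layer 16 is larger (50.04 vs 39.80 mm).

layer 16 (z = 3.84 mm)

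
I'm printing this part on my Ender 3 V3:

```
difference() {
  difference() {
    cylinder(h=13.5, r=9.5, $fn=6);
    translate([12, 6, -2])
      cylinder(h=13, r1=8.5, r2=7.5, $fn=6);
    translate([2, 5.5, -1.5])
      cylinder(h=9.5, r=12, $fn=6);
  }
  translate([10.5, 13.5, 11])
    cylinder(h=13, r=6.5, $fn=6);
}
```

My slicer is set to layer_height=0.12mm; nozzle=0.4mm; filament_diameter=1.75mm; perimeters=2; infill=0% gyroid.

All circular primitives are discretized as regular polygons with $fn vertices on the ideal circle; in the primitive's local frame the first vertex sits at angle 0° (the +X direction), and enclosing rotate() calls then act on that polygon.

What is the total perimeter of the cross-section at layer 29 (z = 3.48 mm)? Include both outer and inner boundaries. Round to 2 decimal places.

44.53 mm

At z = 3.48 mm: the r=9.5 cylinder gives a regular 6-gon of circumradius 9.5 (constant along its height) (perimeter = 2·6·9.500·sin(180°/6) = 57.00 mm); the cone at (12, 6) (r1=8.5→r2=7.5) has section circumradius 8.078 here — a regular 6-gon (perimeter = 2·6·8.078·sin(180°/6) = 48.47 mm); the cylinder at (2, 5.5): section is a regular 6-gon, circumradius r=12 (perimeter = 2·6·12.000·sin(180°/6) = 72.00 mm); Subtracting the remaining from the first: starting from the r=9.5 cylinder, the cone at (12, 6) partially overlaps it — only the 16.16 mm² overlap (of its 169.55 mm²) is removed, clipping the outline; the r=12 cylinder at (2, 5.5) partially overlaps it — only the 164.03 mm² overlap (of its 374.12 mm²) is removed, clipping the outline — boundary = 44.53 mm; the cylinder at (10.5, 13.5) is absent (z outside [11, 24]); Subtracting the remaining from the first: none of the subtracted shapes is present at this height, so that combined region is unchanged — boundary = 44.53 mm. Overall, the cross-section is a single solid region. Total boundary length (outer) = 44.53 mm.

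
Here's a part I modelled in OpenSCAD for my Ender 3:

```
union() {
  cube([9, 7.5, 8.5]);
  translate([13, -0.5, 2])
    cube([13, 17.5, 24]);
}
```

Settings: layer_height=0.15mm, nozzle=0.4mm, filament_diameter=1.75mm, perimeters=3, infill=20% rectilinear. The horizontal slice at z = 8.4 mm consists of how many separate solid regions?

At z = 8.4 mm: the cube is present — its section is the full 9×7.5 rectangle; the cube at (13, -0.5) (footprint 13×17.5) is included at this height; Combining (union): the 2 present regions are separate (no shared area or edge), so areas and boundary lengths simply add and each stays a separate island — 2 connected regions. The result has 2 disconnected regions.

2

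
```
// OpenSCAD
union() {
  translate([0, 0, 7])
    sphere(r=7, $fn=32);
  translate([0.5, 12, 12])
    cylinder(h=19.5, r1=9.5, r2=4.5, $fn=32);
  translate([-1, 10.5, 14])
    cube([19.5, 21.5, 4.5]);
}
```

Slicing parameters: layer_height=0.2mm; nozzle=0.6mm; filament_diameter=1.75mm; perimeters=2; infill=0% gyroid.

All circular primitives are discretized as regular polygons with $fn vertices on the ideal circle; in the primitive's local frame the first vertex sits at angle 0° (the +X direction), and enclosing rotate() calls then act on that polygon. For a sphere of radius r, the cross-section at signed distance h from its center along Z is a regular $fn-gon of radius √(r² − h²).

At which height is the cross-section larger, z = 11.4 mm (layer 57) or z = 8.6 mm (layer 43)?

layer 43 (z = 8.6 mm)

Layer 57 (z = 11.4): the r=7 sphere contributes a regular 32-gon of circumradius √(7²−4.4²) = 5.444 (area = (32/2)·5.444²·sin(360°/32) = 92.52 mm²); the cone at (0.5, 12) is absent (z outside [12, 31.5]); the cube at (-1, 10.5) is not intersected at this z (z outside [14, 18.5]); Merging all regions: only the r=7 sphere is present, so the union is just that shape — area = 92.52 mm². So its area = 92.52 mm². Layer 43 (z = 8.6): the sphere: section is a regular 32-gon, circumradius = √(r²−h²) = √(7²−1.6²) = 6.815 (area = (32/2)·6.815²·sin(360°/32) = 144.96 mm²); the cone at (0.5, 12) is not intersected at this z (z outside [12, 31.5]); the cube at (-1, 10.5) does not reach this height (z outside [14, 18.5]); Taking the union: only the r=7 sphere is present, so the union is just that shape — area = 144.96 mm². So its area = 144.96 mm². Layer 43 is larger (144.96 vs 92.52 mm²).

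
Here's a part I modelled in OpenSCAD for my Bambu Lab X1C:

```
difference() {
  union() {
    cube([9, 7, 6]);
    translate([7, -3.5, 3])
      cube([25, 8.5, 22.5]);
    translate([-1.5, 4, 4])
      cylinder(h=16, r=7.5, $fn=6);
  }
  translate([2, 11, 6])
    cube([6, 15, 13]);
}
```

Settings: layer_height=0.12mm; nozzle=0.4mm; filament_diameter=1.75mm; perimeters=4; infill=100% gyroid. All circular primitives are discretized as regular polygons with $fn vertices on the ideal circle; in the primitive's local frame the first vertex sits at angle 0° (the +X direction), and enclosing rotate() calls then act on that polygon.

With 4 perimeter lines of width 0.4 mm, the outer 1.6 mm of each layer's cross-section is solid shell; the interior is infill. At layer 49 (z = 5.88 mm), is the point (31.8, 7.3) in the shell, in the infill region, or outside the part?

outside

At z = 5.88 mm: the 9×7 cube contributes its full rectangle; the cube at (7, -3.5) (footprint 25×8.5) is included at this height; the r=7.5 cylinder at (-1.5, 4) gives a regular 6-gon of circumradius 7.5 (constant along its height); Merging all regions: the regions partially overlap (shared area 44.78 mm²), so overlapping operands fuse into one piece — 1 connected region; the cube at (2, 11) does not reach this height (z outside [6, 19]); After the difference (first − rest): none of the subtracted shapes is present at this height, so that combined region is unchanged — 1 connected region. Overall, the cross-section is a single solid region. The nearest boundary edge runs (9.00, 5.00)→(32.00, 5.00); distance from the point to it = 2.30 mm. The point is not inside any of the regions above, so it lies outside the cross-section (2.30 mm from the nearest boundary).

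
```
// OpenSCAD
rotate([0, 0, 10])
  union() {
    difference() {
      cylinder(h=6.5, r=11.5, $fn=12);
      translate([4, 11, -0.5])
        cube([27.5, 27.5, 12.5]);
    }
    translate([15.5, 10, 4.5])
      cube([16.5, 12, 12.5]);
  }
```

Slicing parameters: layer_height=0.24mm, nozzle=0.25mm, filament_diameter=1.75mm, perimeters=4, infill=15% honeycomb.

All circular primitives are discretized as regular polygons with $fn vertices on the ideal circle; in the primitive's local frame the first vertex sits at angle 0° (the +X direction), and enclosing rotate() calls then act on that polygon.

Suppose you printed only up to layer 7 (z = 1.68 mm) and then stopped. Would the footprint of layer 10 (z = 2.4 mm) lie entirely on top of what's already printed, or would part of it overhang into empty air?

Compare the two slices. At z = 1.68: the r=11.5 cylinder gives a regular 12-gon of circumradius 11.5 (constant along its height) (area = (12/2)·11.500²·sin(360°/12) = 396.75 mm²); the cube at (4, 11) is present — its section is the full 27.5×27.5 rectangle (area 756.25 mm²); After the difference (first − rest): starting from the r=11.5 cylinder (396.75 mm²), the 27.5×27.5 cube at (4, 11) misses the remaining region (no effect) — area = 396.75 mm²; the cube at (15.5, 10) is not intersected at this z (z outside [4.5, 17]); Taking the union: only the result so far is present, so the union is just that shape — area = 396.75 mm²; (whole slice rotated 10° about Z — lengths, areas and connectivity unchanged). At z = 2.4: the r=11.5 cylinder gives a regular 12-gon of circumradius 11.5 (constant along its height) (area = (12/2)·11.500²·sin(360°/12) = 396.75 mm²); the cube at (4, 11) is present — its section is the full 27.5×27.5 rectangle (area 756.25 mm²); Taking the first minus the rest: starting from the r=11.5 cylinder (396.75 mm²), the 27.5×27.5 cube at (4, 11) misses the remaining region (no effect) — area = 396.75 mm²; the cube at (15.5, 10) is absent (z outside [4.5, 17]); Combining (union): only the result so far is present, so the union is just that shape — area = 396.75 mm²; (rotated 10° about Z; rotation is an isometry so areas/perimeters/island counts are preserved). Checking containment: the cross-section at z = 2.4 is a subset of the cross-section at z = 1.68.

entirely on top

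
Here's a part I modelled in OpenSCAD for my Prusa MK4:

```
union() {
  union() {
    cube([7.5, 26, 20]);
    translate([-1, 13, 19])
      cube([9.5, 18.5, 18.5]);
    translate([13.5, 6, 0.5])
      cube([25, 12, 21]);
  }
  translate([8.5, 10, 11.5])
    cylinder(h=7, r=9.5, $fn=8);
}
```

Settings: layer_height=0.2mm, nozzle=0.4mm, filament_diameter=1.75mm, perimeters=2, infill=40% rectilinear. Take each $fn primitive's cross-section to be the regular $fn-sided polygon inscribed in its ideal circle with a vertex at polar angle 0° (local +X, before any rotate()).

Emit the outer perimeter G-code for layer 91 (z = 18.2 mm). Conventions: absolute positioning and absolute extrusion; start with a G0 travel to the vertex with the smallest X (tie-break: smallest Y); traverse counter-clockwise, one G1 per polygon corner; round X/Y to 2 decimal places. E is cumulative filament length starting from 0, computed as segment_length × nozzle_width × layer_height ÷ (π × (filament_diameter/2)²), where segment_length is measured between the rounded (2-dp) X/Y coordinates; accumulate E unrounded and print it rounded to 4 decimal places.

At z = 18.2 mm: the cube (footprint 7.5×26) is included at this height; the cube at (-1, 13) does not reach this height (z outside [19, 37.5]); the 25×12 cube at (13.5, 6) contributes its full rectangle; Merging all regions: the 2 present regions are separate (no shared area or edge), so areas and boundary lengths simply add and each stays a separate island — 2 connected regions; the r=9.5 cylinder at (8.5, 10) gives a regular 8-gon of circumradius 9.5 (constant along its height); Taking the union: the regions partially overlap (shared area 142.81 mm²), so overlapping operands fuse into one piece — 1 connected region. The outline is a single polygon with 17 vertices. Extrusion per mm of travel: 0.4 × 0.2 / (π × 0.875²) = 0.033260. Accumulating E over each segment gives final E = 4.2152.

G0 X-1.00 Y10.00 Z18.20
G1 X0.00 Y7.59 E0.0868
G1 X0.00 Y0.00 E0.3392
G1 X7.50 Y0.00 E0.5887
G1 X7.50 Y0.91 E0.6189
G1 X8.50 Y0.50 E0.6549
G1 X15.22 Y3.28 E0.8968
G1 X16.34 Y6.00 E0.9946
G1 X38.50 Y6.00 E1.7317
G1 X38.50 Y18.00 E2.1308
G1 X13.50 Y18.00 E2.9623
G1 X13.50 Y17.43 E2.9812
G1 X8.50 Y19.50 E3.1612
G1 X7.50 Y19.09 E3.1972
G1 X7.50 Y26.00 E3.4270
G1 X0.00 Y26.00 E3.6765
G1 X0.00 Y12.41 E4.1285
G1 X-1.00 Y10.00 E4.2152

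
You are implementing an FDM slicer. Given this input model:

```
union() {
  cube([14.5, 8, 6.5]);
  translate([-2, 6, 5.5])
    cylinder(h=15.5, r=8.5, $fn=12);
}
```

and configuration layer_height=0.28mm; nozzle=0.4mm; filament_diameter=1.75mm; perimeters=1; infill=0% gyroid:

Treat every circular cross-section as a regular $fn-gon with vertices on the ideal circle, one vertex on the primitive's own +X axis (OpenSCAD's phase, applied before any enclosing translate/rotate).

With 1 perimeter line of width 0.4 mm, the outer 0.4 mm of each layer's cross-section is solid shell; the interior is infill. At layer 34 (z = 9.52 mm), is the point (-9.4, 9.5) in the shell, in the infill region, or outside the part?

shell

At z = 9.52 mm: the cube does not reach this height (z outside [0, 6.5]); the r=8.5 cylinder at (-2, 6) contributes a regular 12-gon of circumradius 8.5; Merging all regions: only the r=8.5 cylinder at (-2, 6) is present, so the union is just that shape — 1 connected region. Overall, the cross-section is a single solid region. The nearest boundary edge runs (-9.36, 10.25)→(-10.50, 6.00); distance from the point to it = 0.16 mm. The point is inside the cross-section, 0.16 mm from the nearest boundary — within the 0.4 mm shell band (1 × 0.4).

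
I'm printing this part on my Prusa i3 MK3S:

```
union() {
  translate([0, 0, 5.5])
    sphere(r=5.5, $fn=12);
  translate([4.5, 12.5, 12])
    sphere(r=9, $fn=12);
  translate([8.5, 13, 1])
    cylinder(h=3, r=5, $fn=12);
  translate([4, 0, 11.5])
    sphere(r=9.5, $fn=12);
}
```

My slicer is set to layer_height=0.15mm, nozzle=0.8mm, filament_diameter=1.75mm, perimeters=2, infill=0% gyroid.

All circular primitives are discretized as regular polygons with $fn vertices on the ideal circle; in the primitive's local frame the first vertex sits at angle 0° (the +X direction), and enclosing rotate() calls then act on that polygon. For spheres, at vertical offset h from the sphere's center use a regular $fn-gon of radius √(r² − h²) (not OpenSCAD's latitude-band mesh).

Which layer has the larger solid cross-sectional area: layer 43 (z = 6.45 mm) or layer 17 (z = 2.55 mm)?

layer 43 (z = 6.45 mm)

Layer 43 (z = 6.45): the r=5.5 sphere contributes a regular 12-gon of circumradius √(5.5²−0.95²) = 5.417 (area = (12/2)·5.417²·sin(360°/12) = 88.04 mm²); the r=9 sphere at (4.5, 12.5) contributes a regular 12-gon of circumradius √(9²−5.55²) = 7.085 (area = (12/2)·7.085²·sin(360°/12) = 150.59 mm²); the cylinder at (8.5, 13) is not intersected at this z (z outside [1, 4]); the r=9.5 sphere at (4, 0) slices to a regular 12-gon of circumradius 8.047 (√(r²−h²) with h=5.05 from center) (area = (12/2)·8.047²·sin(360°/12) = 194.24 mm²); Combining (union): the regions partially overlap — summed areas 432.88 mm² minus the doubly-counted overlap 89.91 mm² gives 342.97 mm² — area = 342.97 mm². So its area = 342.97 mm². Layer 17 (z = 2.55): the r=5.5 sphere contributes a regular 12-gon of circumradius √(5.5²−2.95²) = 4.642 (area = (12/2)·4.642²·sin(360°/12) = 64.64 mm²); the sphere at (4.5, 12.5) does not reach this height (|z−center|=9.450 > r=9); the cylinder at (8.5, 13): section is a regular 12-gon, circumradius r=5 (area = (12/2)·5.000²·sin(360°/12) = 75.00 mm²); the r=9.5 sphere at (4, 0) contributes a regular 12-gon of circumradius √(9.5²−8.95²) = 3.186 (area = (12/2)·3.186²·sin(360°/12) = 30.44 mm²); Combining (union): the regions partially overlap — summed areas 170.09 mm² minus the doubly-counted overlap 16.20 mm² gives 153.89 mm² — area = 153.89 mm². So its area = 153.89 mm². Layer 43 is larger (342.97 vs 153.89 mm²).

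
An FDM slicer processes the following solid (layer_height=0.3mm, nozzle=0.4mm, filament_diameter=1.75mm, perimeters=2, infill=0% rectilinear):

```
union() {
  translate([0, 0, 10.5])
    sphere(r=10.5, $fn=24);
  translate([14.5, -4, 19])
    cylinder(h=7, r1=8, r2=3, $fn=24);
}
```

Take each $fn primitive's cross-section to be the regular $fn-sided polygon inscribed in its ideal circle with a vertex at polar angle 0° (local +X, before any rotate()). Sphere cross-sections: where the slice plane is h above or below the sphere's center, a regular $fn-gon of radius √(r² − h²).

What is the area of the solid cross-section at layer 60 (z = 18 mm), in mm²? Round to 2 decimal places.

At z = 18 mm: the r=10.5 sphere contributes a regular 24-gon of circumradius √(10.5²−7.5²) = 7.348 (area = (24/2)·7.348²·sin(360°/24) = 167.71 mm²); the cone at (14.5, -4) is absent (z outside [19, 26]); Taking the union: only the r=10.5 sphere is present, so the union is just that shape — area = 167.71 mm². Overall, the cross-section is a single solid region. Net area = 167.71 mm².

167.71 mm²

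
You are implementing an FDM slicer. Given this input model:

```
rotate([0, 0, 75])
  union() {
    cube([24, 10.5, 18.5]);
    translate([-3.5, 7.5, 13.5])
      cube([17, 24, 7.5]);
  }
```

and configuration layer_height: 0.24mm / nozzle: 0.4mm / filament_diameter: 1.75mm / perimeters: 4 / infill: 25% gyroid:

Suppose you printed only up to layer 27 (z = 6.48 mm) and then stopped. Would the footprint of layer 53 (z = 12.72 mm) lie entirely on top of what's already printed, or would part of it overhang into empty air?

entirely on top

Compare the two slices. At z = 6.48: the cube is present — its section is the full 24×10.5 rectangle (area 252.00 mm²); the cube at (-3.5, 7.5) is absent (z outside [13.5, 21]); Combining (union): only the 24×10.5 cube is present, so the union is just that shape — area = 252.00 mm²; (rotated 75° about Z; rotation is an isometry so areas/perimeters/island counts are preserved). At z = 12.72: the 24×10.5 cube contributes its full rectangle (area 252.00 mm²); the cube at (-3.5, 7.5) does not reach this height (z outside [13.5, 21]); Merging all regions: only the 24×10.5 cube is present, so the union is just that shape — area = 252.00 mm²; (whole slice rotated 75° about Z — lengths, areas and connectivity unchanged). Checking containment: the cross-section at z = 12.72 is a subset of the cross-section at z = 6.48.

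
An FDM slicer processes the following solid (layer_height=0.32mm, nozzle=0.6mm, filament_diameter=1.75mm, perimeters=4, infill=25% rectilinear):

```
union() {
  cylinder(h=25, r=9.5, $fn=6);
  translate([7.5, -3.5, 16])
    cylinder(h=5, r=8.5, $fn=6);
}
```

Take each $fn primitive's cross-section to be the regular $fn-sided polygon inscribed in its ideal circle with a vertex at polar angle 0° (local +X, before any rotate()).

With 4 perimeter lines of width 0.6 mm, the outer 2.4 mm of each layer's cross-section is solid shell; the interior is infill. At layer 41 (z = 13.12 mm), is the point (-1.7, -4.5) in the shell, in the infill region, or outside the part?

infill

At z = 13.12 mm: the cylinder: section is a regular 6-gon, circumradius r=9.5; the cylinder at (7.5, -3.5) is not intersected at this z (z outside [16, 21]); Taking the union: only the r=9.5 cylinder is present, so the union is just that shape — 1 connected region. Overall, the cross-section is a single solid region. The nearest boundary edge runs (-4.75, -8.23)→(4.75, -8.23); distance from the point to it = 3.73 mm. The point is inside the cross-section and 3.73 mm from the nearest boundary — more than the 2.4 mm shell width (4 × 0.6), so it's in the infill interior.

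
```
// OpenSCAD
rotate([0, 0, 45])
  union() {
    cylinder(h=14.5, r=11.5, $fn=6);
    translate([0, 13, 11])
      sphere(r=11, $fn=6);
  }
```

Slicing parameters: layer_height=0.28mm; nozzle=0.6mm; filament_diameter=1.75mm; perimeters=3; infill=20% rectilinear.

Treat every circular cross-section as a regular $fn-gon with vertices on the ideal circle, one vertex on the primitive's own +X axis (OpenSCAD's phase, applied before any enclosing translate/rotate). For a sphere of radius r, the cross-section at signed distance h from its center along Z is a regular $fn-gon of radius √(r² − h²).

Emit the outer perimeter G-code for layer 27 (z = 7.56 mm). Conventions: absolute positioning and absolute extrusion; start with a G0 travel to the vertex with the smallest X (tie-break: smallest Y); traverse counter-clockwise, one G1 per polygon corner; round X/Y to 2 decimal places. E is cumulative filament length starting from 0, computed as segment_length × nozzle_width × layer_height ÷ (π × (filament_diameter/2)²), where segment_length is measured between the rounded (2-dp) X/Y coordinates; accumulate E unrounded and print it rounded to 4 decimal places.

At z = 7.56 mm: the r=11.5 cylinder contributes a regular 6-gon of circumradius 11.5; the r=11 sphere at (0, 13) slices to a regular 6-gon of circumradius 10.448 (√(r²−h²) with h=3.44 from center); Merging all regions: the regions partially overlap (shared area 76.11 mm²), so overlapping operands fuse into one piece — 1 connected region; (whole slice rotated 45° about Z — lengths, areas and connectivity unchanged). The outline is a single polygon with 10 vertices. Extrusion per mm of travel: 0.6 × 0.28 / (π × 0.875²) = 0.069846. Accumulating E over each segment gives final E = 6.6951.

G0 X-19.28 Y11.90 Z7.56
G1 X-16.58 Y1.80 E0.7302
G1 X-10.35 Y0.13 E1.1807
G1 X-8.13 Y-8.13 E1.7781
G1 X2.98 Y-11.11 E2.5816
G1 X11.11 Y-2.98 E3.3846
G1 X8.13 Y8.13 E4.1880
G1 X-0.13 Y10.35 E4.7854
G1 X-1.80 Y16.58 E5.2359
G1 X-11.90 Y19.28 E5.9662
G1 X-19.28 Y11.90 E6.6951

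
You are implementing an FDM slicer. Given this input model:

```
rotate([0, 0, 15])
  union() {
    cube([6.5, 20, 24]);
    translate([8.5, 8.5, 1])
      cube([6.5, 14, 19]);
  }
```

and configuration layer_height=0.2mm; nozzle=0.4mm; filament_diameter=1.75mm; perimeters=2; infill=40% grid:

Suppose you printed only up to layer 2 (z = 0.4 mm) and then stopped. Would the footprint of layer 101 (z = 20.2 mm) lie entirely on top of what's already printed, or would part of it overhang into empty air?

entirely on top

Compare the two slices. At z = 0.4: the cube is present — its section is the full 6.5×20 rectangle (area 130.00 mm²); the cube at (8.5, 8.5) is not intersected at this z (z outside [1, 20]); Merging all regions: only the 6.5×20 cube is present, so the union is just that shape — area = 130.00 mm²; (whole slice rotated 15° about Z — lengths, areas and connectivity unchanged). At z = 20.2: the cube is present — its section is the full 6.5×20 rectangle (area 130.00 mm²); the cube at (8.5, 8.5) does not reach this height (z outside [1, 20]); Merging all regions: only the 6.5×20 cube is present, so the union is just that shape — area = 130.00 mm²; (rotated 15° about Z; rotation is an isometry so areas/perimeters/island counts are preserved). Checking containment: the cross-section at z = 20.2 is a subset of the cross-section at z = 0.4.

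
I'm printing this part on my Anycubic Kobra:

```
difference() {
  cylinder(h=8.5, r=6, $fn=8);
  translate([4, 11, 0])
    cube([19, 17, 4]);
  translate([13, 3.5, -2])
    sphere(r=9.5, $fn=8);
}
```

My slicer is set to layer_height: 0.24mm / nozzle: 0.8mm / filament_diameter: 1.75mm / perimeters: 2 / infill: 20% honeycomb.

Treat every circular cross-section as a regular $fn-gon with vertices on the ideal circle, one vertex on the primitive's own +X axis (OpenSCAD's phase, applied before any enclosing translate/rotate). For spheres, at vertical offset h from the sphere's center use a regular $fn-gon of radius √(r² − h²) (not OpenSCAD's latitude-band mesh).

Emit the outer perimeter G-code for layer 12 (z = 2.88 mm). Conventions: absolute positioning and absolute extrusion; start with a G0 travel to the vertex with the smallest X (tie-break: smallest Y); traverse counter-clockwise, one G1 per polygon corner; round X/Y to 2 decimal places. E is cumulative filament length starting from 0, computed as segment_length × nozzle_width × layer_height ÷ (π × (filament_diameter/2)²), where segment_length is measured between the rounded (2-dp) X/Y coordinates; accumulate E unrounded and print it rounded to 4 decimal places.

At z = 2.88 mm: the r=6 cylinder gives a regular 8-gon of circumradius 6 (constant along its height); the cube at (4, 11) (footprint 19×17) is included at this height; the r=9.5 sphere at (13, 3.5) slices to a regular 8-gon of circumradius 8.151 (√(r²−h²) with h=4.88 from center); Subtracting the remaining from the first: starting from the r=6 cylinder, the 19×17 cube at (4, 11) misses the remaining region (no effect); the r=9.5 sphere at (13, 3.5) misses the remaining region (no effect) — 1 connected region. The outline is a single polygon with 8 vertices. Extrusion per mm of travel: 0.8 × 0.24 / (π × 0.875²) = 0.079824. Accumulating E over each segment gives final E = 2.9316.

G0 X-6.00 Y0.00 Z2.88
G1 X-4.24 Y-4.24 E0.3665
G1 X0.00 Y-6.00 E0.7329
G1 X4.24 Y-4.24 E1.0994
G1 X6.00 Y0.00 E1.4658
G1 X4.24 Y4.24 E1.8323
G1 X0.00 Y6.00 E2.1987
G1 X-4.24 Y4.24 E2.5652
G1 X-6.00 Y0.00 E2.9316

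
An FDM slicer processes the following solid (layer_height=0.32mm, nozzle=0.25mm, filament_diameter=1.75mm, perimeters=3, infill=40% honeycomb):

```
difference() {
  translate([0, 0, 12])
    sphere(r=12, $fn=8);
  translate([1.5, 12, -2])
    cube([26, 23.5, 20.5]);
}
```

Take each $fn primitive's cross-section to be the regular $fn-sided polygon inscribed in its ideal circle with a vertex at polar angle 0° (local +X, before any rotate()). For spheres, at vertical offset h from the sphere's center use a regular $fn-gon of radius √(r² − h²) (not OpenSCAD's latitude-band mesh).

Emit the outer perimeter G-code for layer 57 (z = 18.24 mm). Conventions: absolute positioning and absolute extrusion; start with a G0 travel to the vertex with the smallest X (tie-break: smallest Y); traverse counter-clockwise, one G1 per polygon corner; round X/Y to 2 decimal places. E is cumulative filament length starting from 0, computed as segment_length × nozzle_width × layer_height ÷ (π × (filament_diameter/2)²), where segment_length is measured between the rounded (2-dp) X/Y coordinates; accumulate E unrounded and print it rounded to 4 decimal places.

G0 X-10.25 Y0.00 Z18.24
G1 X-7.25 Y-7.25 E0.2610
G1 X0.00 Y-10.25 E0.5219
G1 X7.25 Y-7.25 E0.7829
G1 X10.25 Y0.00 E1.0439
G1 X7.25 Y7.25 E1.3048
G1 X0.00 Y10.25 E1.5658
G1 X-7.25 Y7.25 E1.8268
G1 X-10.25 Y0.00 E2.0877

At z = 18.24 mm: the r=12 sphere slices to a regular 8-gon of circumradius 10.250 (√(r²−h²) with h=6.24 from center); the cube at (1.5, 12) is present — its section is the full 26×23.5 rectangle; Subtracting the remaining from the first: starting from the r=12 sphere, the 26×23.5 cube at (1.5, 12) misses the remaining region (no effect) — 1 connected region. The outline is a single polygon with 8 vertices. Extrusion per mm of travel: 0.25 × 0.32 / (π × 0.875²) = 0.033260. Accumulating E over each segment gives final E = 2.0877.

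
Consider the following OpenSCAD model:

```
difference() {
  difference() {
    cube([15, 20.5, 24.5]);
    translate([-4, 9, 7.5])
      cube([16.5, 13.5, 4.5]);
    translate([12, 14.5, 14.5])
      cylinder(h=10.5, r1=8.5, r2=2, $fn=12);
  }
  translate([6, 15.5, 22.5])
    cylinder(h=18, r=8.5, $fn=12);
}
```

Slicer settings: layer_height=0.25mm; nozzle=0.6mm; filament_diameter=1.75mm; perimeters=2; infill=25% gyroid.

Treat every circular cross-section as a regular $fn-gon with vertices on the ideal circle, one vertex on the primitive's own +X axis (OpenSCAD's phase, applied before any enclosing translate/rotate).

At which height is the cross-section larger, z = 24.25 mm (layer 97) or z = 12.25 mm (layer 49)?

layer 49 (z = 12.25 mm)

Layer 97 (z = 24.25): the cube is present — its section is the full 15×20.5 rectangle (area 307.50 mm²); the cube at (-4, 9) is not intersected at this z (z outside [7.5, 12]); the cone at (12, 14.5) (r1=8.5→r2=2) has section circumradius 2.464 here — a regular 12-gon (area = (12/2)·2.464²·sin(360°/12) = 18.22 mm²); Subtracting the remaining from the first: starting from the 15×20.5 cube (307.50 mm²), the cone at (12, 14.5) lies wholly inside it (removes its full 18.22 mm² and its 15.31 mm outline becomes a hole wall) — area = 289.28 mm²; the r=8.5 cylinder at (6, 15.5) contributes a regular 12-gon of circumradius 8.5 (area = (12/2)·8.500²·sin(360°/12) = 216.75 mm²); Taking the first minus the rest: starting from the result so far (289.28 mm²), the r=8.5 cylinder at (6, 15.5) partially overlaps it — only the 150.34 mm² overlap (of its 216.75 mm²) is removed, clipping the outline — area = 138.94 mm². So its area = 138.94 mm². Layer 49 (z = 12.25): the cube is present — its section is the full 15×20.5 rectangle (area 307.50 mm²); the cube at (-4, 9) is absent (z outside [7.5, 12]); the cone at (12, 14.5) is not intersected at this z (z outside [14.5, 25]); Subtracting the remaining from the first: none of the subtracted shapes is present at this height, so the 15×20.5 cube is unchanged — area = 307.50 mm²; the cylinder at (6, 15.5) is not intersected at this z (z outside [22.5, 40.5]); After the difference (first − rest): none of the subtracted shapes is present at this height, so the result so far is unchanged — area = 307.50 mm². So its area = 307.50 mm². Layer 49 is larger (307.50 vs 138.94 mm²).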